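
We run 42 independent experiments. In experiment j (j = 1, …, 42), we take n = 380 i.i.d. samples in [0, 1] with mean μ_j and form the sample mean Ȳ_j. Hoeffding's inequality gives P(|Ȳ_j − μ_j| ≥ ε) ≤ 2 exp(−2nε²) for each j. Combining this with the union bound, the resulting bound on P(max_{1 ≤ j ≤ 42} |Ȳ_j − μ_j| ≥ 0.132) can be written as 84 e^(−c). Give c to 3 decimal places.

13.242

Union bound over the 42 events: P(max_{1 ≤ j ≤ 42} |Ȳ_j − μ_j| ≥ 0.132) ≤ 42·2·exp(−2nε²) = 84 exp(−2·380·0.132²).
So c = 2·380·0.132² = 13.2422.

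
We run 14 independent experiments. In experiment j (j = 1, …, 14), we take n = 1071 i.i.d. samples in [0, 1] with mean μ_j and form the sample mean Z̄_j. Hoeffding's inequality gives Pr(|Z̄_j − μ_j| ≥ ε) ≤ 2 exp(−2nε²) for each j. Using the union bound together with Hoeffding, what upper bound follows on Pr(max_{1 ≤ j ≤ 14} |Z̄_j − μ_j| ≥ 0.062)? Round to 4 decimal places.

0.0074

Per-experiment Hoeffding bound: 2·exp(−2·1071·0.062²) = 2·exp(−8.23385) = 0.00053103.
Union bound over 14 events: 14·0.00053103 = 0.00743.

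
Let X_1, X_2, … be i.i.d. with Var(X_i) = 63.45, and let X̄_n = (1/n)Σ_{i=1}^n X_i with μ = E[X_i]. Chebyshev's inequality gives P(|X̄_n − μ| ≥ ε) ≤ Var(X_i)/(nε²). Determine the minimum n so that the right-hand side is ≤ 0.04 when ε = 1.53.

678

Require 63.45/(n·1.53²) ≤ 0.04, i.e. n ≥ 63.45/(0.04·1.53²) = 677.624.
The smallest integer n is 678.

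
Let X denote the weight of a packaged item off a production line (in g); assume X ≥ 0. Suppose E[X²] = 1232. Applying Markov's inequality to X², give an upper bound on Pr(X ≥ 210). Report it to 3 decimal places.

Since X ≥ 0, the event {X ≥ 210} is the same as {X² ≥ 44100}.
Markov's inequality applied to X² gives Pr(X² ≥ 44100) ≤ E[X²]/44100 = 1232/44100 = 0.0279.

0.028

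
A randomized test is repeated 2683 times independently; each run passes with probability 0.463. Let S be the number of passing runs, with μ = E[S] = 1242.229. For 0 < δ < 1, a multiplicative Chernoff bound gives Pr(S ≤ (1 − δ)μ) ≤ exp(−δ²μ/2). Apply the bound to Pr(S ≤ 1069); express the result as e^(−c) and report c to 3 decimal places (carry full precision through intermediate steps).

12.078

Write 1069 = (1 − δ)μ, so δ = 1 − 1069/1242.229 = 0.1394501…
Then the exponent is δ²μ/2 = (μ − 1069)²/(2μ) = 12.078404.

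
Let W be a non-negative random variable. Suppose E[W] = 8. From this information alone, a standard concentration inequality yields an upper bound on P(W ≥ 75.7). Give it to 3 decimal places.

0.106

Only the mean of a non-negative variable is known, so Markov's inequality is the applicable tail bound.
Markov's inequality: for a non-negative random variable, P(W ≥ a) ≤ E[W]/a.
Here E[W] = 8 and a = 75.7, so the bound is 8/75.7 = 0.1057.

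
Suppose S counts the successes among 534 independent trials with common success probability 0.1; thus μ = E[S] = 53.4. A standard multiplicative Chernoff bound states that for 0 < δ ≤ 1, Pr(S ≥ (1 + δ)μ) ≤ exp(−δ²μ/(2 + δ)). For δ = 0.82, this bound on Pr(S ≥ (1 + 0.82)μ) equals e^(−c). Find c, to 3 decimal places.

12.733

c = δ²μ/(2 + δ) = 0.82²·53.4/(2 + 0.82) = 12.7327.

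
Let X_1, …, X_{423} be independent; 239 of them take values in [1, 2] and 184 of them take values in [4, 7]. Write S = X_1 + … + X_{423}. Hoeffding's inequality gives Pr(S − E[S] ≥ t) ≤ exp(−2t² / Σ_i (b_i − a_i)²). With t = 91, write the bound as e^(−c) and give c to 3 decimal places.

Σ(b_i − a_i)² = 239·1² + 184·3² = 1895.
c = 2t² / 1895 = 2·91² / 1895 = 8.7398.

8.740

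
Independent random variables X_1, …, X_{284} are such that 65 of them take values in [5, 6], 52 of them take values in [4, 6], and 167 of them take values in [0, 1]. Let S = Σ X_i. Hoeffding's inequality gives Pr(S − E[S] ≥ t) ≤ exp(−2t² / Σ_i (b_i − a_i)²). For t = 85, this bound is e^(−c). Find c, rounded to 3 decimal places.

32.841

Σ(b_i − a_i)² = 65·1² + 52·2² + 167·1² = 440.
c = 2t² / 440 = 2·85² / 440 = 32.8409.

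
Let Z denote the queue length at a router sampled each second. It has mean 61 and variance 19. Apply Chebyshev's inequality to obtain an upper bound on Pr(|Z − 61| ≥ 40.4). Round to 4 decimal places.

Chebyshev: Pr(|Z − μ| ≥ t) ≤ Var(Z)/t².
Bound = 19 / 1632.16 = 0.0116.

0.0116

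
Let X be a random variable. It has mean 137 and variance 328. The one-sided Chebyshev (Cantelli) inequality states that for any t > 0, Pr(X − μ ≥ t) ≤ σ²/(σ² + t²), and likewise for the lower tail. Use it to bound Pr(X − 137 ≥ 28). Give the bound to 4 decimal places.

0.2950

Here σ² = 328 and t = 28, so σ² + t² = 1112.
Cantelli's bound: 328/1112 = 0.2950.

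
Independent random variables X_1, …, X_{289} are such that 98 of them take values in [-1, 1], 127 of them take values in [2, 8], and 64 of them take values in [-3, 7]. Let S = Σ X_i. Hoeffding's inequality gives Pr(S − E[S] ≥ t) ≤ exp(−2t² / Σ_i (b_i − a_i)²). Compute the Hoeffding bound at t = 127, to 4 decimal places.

Σ(b_i − a_i)² = 98·2² + 127·6² + 64·10² = 11364.
Exponent = 2·127² / 11364 = 2.83861.
Bound = exp(−2.83861) = 0.05851.

0.0585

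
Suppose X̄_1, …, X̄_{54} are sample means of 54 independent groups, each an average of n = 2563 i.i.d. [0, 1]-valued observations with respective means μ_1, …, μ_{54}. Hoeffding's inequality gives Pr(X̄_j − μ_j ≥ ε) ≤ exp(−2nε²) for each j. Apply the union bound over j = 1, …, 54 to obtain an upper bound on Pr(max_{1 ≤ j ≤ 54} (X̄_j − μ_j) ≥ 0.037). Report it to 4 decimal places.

0.0484

Per-experiment Hoeffding bound: exp(−2·2563·0.037²) = exp(−7.01749) = 0.00089607.
Union bound over 54 events: 54·0.00089607 = 0.04839.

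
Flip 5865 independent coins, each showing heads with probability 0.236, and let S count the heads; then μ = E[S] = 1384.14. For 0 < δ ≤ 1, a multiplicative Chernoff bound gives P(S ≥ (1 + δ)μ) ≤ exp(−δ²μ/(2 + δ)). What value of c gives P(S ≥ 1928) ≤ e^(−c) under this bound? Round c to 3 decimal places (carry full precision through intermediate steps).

Write 1928 = (1 + δ)μ, so δ = 1928/1384.14 − 1 = 0.3929227…
Then the exponent is δ²μ/(2 + δ) = (1928 − μ)² / (μ·(2 + δ)) = 89.302898.

89.303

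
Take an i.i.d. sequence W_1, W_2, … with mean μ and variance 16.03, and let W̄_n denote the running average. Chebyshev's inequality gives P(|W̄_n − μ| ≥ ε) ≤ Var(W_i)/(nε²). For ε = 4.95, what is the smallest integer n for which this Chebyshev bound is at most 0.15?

Require 16.03/(n·4.95²) ≤ 0.15, i.e. n ≥ 16.03/(0.15·4.95²) = 4.361.
The smallest integer n is 5.

5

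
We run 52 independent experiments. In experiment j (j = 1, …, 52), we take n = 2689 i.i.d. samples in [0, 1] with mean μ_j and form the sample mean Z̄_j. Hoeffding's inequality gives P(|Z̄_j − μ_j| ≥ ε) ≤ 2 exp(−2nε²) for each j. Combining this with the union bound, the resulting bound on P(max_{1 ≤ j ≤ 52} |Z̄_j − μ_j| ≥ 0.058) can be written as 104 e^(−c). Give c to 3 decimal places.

Union bound over the 52 events: P(max_{1 ≤ j ≤ 52} |Z̄_j − μ_j| ≥ 0.058) ≤ 52·2·exp(−2nε²) = 104 exp(−2·2689·0.058²).
So c = 2·2689·0.058² = 18.0916.

18.092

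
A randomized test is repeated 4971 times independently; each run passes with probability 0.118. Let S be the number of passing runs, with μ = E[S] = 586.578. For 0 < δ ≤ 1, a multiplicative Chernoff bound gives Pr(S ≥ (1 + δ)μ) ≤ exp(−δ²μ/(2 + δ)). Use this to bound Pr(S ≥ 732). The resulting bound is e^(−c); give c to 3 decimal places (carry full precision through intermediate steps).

Write 732 = (1 + δ)μ, so δ = 732/586.578 − 1 = 0.2479159…
Then the exponent is δ²μ/(2 + δ) = (732 − μ)² / (μ·(2 + δ)) = 16.038155.

16.038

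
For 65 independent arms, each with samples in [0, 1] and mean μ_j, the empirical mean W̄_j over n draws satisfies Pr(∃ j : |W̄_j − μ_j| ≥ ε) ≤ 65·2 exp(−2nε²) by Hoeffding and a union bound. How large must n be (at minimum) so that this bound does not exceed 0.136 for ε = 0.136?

Need 2·65·exp(−2nε²) ≤ 0.136, i.e. exp(−2nε²) ≤ 0.136/130.
So 2nε² ≥ ln(130/0.136) = 6.862635.
Hence n ≥ 6.862635/(2·0.136²) = 185.517.
The smallest integer n is 186.

186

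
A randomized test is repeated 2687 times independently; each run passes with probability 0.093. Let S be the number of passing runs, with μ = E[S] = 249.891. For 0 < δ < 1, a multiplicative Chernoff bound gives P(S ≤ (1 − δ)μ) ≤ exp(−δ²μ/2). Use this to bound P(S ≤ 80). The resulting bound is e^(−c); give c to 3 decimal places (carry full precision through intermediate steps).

57.751

Write 80 = (1 − δ)μ, so δ = 1 − 80/249.891 = 0.6798604…
Then the exponent is δ²μ/2 = (μ − 80)²/(2μ) = 57.751083.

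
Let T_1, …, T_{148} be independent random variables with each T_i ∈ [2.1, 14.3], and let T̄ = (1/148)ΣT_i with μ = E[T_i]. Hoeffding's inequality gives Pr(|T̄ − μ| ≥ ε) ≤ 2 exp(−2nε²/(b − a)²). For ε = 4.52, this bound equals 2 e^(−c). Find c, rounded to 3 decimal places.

40.630

c = 2nε²/(b − a)² = 2·148·4.52² / 12.2² = 40.6302.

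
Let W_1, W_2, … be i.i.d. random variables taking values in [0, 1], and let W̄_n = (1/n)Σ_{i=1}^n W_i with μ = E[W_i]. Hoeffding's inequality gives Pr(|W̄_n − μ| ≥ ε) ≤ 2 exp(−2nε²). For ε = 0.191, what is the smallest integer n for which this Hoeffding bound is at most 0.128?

38

Require 2·exp(−2nε²) ≤ 0.128, i.e. 2nε² ≥ ln(2/0.128) = 2.748872.
So n ≥ 2.748872 / (2·0.191²) = 37.675.
The smallest integer n is 38.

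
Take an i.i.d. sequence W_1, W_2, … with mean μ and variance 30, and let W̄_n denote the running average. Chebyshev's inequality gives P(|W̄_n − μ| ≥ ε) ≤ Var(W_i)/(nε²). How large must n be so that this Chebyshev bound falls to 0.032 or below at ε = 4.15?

55

Require 30/(n·4.15²) ≤ 0.032, i.e. n ≥ 30/(0.032·4.15²) = 54.435.
The smallest integer n is 55.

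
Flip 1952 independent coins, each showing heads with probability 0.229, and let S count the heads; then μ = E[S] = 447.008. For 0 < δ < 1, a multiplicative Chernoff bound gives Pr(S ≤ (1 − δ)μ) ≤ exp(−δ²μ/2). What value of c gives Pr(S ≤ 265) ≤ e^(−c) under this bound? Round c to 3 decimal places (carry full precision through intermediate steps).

37.054

Write 265 = (1 − δ)μ, so δ = 1 − 265/447.008 = 0.4071694…
Then the exponent is δ²μ/2 = (μ − 265)²/(2μ) = 37.054048.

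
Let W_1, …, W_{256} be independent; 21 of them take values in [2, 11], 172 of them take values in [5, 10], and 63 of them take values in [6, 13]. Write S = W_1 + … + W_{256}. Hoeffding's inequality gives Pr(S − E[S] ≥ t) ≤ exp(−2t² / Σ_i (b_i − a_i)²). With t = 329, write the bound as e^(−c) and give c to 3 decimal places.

23.821

Σ(b_i − a_i)² = 21·9² + 172·5² + 63·7² = 9088.
c = 2t² / 9088 = 2·329² / 9088 = 23.8206.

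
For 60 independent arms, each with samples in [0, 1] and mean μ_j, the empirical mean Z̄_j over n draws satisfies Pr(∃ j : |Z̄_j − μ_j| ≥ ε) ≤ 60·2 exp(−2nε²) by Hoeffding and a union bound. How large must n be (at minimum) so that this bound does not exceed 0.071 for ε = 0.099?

Need 2·60·exp(−2nε²) ≤ 0.071, i.e. exp(−2nε²) ≤ 0.071/120.
So 2nε² ≥ ln(120/0.071) = 7.432567.
Hence n ≥ 7.432567/(2·0.099²) = 379.174.
The smallest integer n is 380.

380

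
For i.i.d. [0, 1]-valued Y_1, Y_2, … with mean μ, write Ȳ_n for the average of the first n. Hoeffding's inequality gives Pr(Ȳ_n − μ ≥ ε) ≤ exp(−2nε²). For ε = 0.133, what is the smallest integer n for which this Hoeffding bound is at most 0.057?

81

Require exp(−2nε²) ≤ 0.057, i.e. 2nε² ≥ ln(1/0.057) = 2.864704.
So n ≥ 2.864704 / (2·0.133²) = 80.974.
The smallest integer n is 81.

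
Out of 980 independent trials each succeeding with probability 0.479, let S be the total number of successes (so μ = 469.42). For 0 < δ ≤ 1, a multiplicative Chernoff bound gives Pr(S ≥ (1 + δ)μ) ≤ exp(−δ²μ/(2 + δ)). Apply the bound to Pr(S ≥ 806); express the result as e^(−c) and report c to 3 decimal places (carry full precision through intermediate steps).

Write 806 = (1 + δ)μ, so δ = 806/469.42 − 1 = 0.7170125…
Then the exponent is δ²μ/(2 + δ) = (806 − μ)² / (μ·(2 + δ)) = 88.822581.

88.823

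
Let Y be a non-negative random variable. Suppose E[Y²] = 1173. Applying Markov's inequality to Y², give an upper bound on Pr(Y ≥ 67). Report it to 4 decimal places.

0.2613

Since Y ≥ 0, the event {Y ≥ 67} is the same as {Y² ≥ 4489}.
Markov's inequality applied to Y² gives Pr(Y² ≥ 4489) ≤ E[Y²]/4489 = 1173/4489 = 0.2613.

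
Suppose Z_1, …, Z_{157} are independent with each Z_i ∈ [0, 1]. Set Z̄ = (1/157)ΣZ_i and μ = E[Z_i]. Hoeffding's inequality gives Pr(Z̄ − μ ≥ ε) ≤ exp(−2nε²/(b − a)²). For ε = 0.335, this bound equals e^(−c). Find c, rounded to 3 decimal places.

35.239

c = 2nε²/(b − a)² = 2·157·0.335² / 1² = 35.2386.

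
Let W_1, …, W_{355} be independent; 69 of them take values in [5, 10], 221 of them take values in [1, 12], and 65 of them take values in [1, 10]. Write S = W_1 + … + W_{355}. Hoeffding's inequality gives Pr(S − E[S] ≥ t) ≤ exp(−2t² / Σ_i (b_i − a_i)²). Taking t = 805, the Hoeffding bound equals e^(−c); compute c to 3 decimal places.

Σ(b_i − a_i)² = 69·5² + 221·11² + 65·9² = 33731.
c = 2t² / 33731 = 2·805² / 33731 = 38.4231.

38.423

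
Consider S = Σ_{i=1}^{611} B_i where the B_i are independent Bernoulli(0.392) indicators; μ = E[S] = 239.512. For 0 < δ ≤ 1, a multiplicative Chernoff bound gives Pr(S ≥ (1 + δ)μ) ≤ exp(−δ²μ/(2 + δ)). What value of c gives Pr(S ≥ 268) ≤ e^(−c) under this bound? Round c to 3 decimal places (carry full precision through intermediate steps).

Write 268 = (1 + δ)μ, so δ = 268/239.512 − 1 = 0.1189418…
Then the exponent is δ²μ/(2 + δ) = (268 − μ)² / (μ·(2 + δ)) = 1.599107.

1.599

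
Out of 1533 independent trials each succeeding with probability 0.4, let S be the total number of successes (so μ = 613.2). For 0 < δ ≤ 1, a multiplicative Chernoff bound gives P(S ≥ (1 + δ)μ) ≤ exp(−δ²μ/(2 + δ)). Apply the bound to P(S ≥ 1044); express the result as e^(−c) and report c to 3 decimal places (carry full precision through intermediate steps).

Write 1044 = (1 + δ)μ, so δ = 1044/613.2 − 1 = 0.702544…
Then the exponent is δ²μ/(2 + δ) = (1044 − μ)² / (μ·(2 + δ)) = 111.989283.

111.989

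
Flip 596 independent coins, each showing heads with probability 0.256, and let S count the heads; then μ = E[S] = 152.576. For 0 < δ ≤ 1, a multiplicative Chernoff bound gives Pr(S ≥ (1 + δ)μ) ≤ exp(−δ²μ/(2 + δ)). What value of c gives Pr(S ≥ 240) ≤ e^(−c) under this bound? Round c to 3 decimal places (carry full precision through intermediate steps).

19.469

Write 240 = (1 + δ)μ, so δ = 240/152.576 − 1 = 0.5729866…
Then the exponent is δ²μ/(2 + δ) = (240 − μ)² / (μ·(2 + δ)) = 19.468729.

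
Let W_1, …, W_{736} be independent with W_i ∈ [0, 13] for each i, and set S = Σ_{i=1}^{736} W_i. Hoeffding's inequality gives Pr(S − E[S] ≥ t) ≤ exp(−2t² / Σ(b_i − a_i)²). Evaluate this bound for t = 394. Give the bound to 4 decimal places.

Σ(b_i − a_i)² = 736·(13)² = 124384.
Exponent = 2·394²/124384 = 2.4961.
Bound = exp(−2.4961) = 0.08241.

0.0824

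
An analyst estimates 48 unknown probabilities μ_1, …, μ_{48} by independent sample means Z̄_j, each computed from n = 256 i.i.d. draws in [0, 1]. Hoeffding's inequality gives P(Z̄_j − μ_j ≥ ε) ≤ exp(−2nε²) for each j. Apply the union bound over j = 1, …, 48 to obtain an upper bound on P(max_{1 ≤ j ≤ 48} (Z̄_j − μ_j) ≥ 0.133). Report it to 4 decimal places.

0.0056

Per-experiment Hoeffding bound: exp(−2·256·0.133²) = exp(−9.05677) = 0.0001166.
Union bound over 48 events: 48·0.0001166 = 0.00560.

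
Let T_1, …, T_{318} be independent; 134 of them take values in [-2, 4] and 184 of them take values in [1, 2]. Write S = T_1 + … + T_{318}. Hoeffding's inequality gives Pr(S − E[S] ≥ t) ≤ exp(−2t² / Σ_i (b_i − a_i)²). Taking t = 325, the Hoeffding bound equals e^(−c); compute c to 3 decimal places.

Σ(b_i − a_i)² = 134·6² + 184·1² = 5008.
c = 2t² / 5008 = 2·325² / 5008 = 42.1825.

42.183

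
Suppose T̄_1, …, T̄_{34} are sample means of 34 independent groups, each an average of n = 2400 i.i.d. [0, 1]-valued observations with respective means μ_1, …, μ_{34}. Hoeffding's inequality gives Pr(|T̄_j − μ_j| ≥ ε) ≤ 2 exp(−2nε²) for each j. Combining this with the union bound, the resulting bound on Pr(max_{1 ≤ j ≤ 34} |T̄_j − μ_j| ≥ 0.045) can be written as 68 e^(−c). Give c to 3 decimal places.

Union bound over the 34 events: Pr(max_{1 ≤ j ≤ 34} |T̄_j − μ_j| ≥ 0.045) ≤ 34·2·exp(−2nε²) = 68 exp(−2·2400·0.045²).
So c = 2·2400·0.045² = 9.7200.

9.720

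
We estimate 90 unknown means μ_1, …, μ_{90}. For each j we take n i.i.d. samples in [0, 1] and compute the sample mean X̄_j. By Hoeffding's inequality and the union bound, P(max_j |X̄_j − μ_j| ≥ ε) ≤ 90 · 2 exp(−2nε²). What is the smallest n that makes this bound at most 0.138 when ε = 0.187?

Need 2·90·exp(−2nε²) ≤ 0.138, i.e. exp(−2nε²) ≤ 0.138/180.
So 2nε² ≥ ln(180/0.138) = 7.173458.
Hence n ≥ 7.173458/(2·0.187²) = 102.569.
The smallest integer n is 103.

103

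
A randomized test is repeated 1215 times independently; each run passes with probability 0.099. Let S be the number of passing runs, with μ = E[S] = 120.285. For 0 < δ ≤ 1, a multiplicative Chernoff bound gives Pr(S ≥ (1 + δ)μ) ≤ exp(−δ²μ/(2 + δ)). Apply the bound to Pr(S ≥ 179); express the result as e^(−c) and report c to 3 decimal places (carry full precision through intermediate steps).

Write 179 = (1 + δ)μ, so δ = 179/120.285 − 1 = 0.4881324…
Then the exponent is δ²μ/(2 + δ) = (179 − μ)² / (μ·(2 + δ)) = 11.518958.

11.519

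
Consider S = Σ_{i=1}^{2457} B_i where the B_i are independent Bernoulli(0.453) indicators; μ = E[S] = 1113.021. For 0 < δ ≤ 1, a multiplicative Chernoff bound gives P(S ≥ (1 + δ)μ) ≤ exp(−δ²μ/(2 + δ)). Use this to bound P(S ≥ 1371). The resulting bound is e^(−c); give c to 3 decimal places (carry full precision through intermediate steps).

26.793

Write 1371 = (1 + δ)μ, so δ = 1371/1113.021 − 1 = 0.2317827…
Then the exponent is δ²μ/(2 + δ) = (1371 − μ)² / (μ·(2 + δ)) = 26.792513.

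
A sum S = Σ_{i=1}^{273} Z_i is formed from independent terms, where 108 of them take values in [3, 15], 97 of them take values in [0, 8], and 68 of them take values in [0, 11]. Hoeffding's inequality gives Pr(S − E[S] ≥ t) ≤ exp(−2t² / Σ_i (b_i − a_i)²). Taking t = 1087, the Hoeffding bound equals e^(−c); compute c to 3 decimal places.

78.803

Σ(b_i − a_i)² = 108·12² + 97·8² + 68·11² = 29988.
c = 2t² / 29988 = 2·1087² / 29988 = 78.8028.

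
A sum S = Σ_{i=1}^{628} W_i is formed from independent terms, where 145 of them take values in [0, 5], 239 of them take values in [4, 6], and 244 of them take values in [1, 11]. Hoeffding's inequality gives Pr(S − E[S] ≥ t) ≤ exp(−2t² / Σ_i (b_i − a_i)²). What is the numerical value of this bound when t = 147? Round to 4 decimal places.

Σ(b_i − a_i)² = 145·5² + 239·2² + 244·10² = 28981.
Exponent = 2·147² / 28981 = 1.49125.
Bound = exp(−1.49125) = 0.22509.

0.2251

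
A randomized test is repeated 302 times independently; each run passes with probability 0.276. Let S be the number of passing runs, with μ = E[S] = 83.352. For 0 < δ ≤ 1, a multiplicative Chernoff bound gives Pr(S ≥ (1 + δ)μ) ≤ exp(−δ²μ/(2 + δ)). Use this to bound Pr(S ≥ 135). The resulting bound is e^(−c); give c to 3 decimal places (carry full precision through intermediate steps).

Write 135 = (1 + δ)μ, so δ = 135/83.352 − 1 = 0.6196372…
Then the exponent is δ²μ/(2 + δ) = (135 − μ)² / (μ·(2 + δ)) = 12.216586.

12.217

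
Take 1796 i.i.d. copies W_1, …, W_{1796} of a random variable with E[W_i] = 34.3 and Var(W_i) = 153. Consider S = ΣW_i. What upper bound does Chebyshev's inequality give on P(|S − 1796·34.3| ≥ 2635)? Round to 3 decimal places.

0.040

Var(S) = n·Var(W_i) = 1796·153 = 274788.
Chebyshev: P(|S − 1796·34.3| ≥ 2635) ≤ Var(S)/2635² = 274788/6943225 = 0.0396.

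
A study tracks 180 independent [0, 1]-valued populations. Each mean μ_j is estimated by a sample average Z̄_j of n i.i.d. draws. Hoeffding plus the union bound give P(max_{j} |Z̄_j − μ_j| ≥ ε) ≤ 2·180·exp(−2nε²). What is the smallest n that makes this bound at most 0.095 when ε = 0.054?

1413

Need 2·180·exp(−2nε²) ≤ 0.095, i.e. exp(−2nε²) ≤ 0.095/360.
So 2nε² ≥ ln(360/0.095) = 8.239982.
Hence n ≥ 8.239982/(2·0.054²) = 1412.891.
The smallest integer n is 1413.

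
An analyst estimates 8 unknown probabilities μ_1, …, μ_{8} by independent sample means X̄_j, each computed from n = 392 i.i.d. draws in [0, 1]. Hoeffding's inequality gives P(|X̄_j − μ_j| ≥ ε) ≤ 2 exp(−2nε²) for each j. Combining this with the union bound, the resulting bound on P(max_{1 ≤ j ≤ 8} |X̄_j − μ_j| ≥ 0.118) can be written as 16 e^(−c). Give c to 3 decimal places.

Union bound over the 8 events: P(max_{1 ≤ j ≤ 8} |X̄_j − μ_j| ≥ 0.118) ≤ 8·2·exp(−2nε²) = 16 exp(−2·392·0.118²).
So c = 2·392·0.118² = 10.9164.

10.916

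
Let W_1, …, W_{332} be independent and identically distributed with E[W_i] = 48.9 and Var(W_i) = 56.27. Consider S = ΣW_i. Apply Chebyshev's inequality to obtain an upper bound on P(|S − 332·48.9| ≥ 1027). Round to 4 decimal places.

Var(S) = n·Var(W_i) = 332·56.27 = 18681.64.
Chebyshev: P(|S − 332·48.9| ≥ 1027) ≤ Var(S)/1027² = 18681.64/1054729 = 0.0177.

0.0177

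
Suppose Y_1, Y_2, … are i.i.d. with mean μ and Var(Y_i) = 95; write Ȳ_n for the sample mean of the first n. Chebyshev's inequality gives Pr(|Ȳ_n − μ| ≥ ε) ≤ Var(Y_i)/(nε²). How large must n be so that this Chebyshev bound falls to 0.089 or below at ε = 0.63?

2690

Require 95/(n·0.63²) ≤ 0.089, i.e. n ≥ 95/(0.089·0.63²) = 2689.382.
The smallest integer n is 2690.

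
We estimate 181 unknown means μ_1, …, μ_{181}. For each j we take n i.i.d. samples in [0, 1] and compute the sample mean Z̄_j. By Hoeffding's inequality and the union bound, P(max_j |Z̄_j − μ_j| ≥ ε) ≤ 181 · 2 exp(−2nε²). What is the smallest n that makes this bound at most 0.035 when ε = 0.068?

Need 2·181·exp(−2nε²) ≤ 0.035, i.e. exp(−2nε²) ≤ 0.035/362.
So 2nε² ≥ ln(362/0.035) = 9.244051.
Hence n ≥ 9.244051/(2·0.068²) = 999.573.
The smallest integer n is 1000.

1000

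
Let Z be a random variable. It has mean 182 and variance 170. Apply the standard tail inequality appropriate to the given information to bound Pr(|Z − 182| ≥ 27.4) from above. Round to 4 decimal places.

0.2264

Mean and variance are known, so Chebyshev's inequality applies.
Chebyshev: Pr(|Z − μ| ≥ t) ≤ Var(Z)/t².
Bound = 170 / 750.76 = 0.2264.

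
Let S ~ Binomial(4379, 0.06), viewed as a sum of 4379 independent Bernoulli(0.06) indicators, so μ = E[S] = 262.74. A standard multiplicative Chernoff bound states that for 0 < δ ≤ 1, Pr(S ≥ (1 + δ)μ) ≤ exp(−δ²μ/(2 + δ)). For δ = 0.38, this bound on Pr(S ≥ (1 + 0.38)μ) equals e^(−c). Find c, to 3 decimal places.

c = δ²μ/(2 + δ) = 0.38²·262.74/(2 + 0.38) = 15.9410.

15.941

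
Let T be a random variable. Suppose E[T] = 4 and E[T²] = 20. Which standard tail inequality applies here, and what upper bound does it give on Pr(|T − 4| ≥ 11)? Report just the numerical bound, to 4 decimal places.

0.0331

The first two moments determine the variance, so Chebyshev's inequality is the sharpest standard bound available.
Var(T) = E[T²] − (E[T])² = 20 − 16 = 4.
Chebyshev's inequality: Pr(|T − μ| ≥ t) ≤ Var(T)/t² = 4/121 = 0.0331.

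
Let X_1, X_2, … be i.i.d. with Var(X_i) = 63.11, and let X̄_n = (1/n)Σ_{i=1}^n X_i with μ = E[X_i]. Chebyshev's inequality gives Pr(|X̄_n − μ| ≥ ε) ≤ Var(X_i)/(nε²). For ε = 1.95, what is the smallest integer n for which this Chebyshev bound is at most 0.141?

Require 63.11/(n·1.95²) ≤ 0.141, i.e. n ≥ 63.11/(0.141·1.95²) = 117.709.
The smallest integer n is 118.

118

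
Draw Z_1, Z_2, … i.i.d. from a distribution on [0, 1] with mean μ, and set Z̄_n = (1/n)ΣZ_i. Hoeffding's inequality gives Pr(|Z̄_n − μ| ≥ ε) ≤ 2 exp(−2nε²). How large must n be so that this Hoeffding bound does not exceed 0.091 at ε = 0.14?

Require 2·exp(−2nε²) ≤ 0.091, i.e. 2nε² ≥ ln(2/0.091) = 3.090043.
So n ≥ 3.090043 / (2·0.14²) = 78.828.
The smallest integer n is 79.

79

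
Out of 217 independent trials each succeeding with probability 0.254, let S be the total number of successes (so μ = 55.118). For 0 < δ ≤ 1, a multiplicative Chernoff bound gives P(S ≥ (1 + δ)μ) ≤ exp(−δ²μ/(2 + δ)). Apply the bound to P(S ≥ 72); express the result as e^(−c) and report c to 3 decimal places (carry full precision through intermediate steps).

2.242

Write 72 = (1 + δ)μ, so δ = 72/55.118 − 1 = 0.3062883…
Then the exponent is δ²μ/(2 + δ) = (72 − μ)² / (μ·(2 + δ)) = 2.242026.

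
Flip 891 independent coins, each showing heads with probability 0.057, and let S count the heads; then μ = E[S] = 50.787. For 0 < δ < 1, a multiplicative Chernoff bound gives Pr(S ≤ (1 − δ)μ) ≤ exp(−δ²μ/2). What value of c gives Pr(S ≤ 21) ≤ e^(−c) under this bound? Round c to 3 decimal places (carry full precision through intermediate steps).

Write 21 = (1 − δ)μ, so δ = 1 − 21/50.787 = 0.5865084…
Then the exponent is δ²μ/2 = (μ − 21)²/(2μ) = 8.735162.

8.735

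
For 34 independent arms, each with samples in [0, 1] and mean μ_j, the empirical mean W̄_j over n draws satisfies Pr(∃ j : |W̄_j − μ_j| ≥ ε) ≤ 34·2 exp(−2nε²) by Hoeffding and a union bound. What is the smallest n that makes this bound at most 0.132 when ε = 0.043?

1689

Need 2·34·exp(−2nε²) ≤ 0.132, i.e. exp(−2nε²) ≤ 0.132/68.
So 2nε² ≥ ln(68/0.132) = 6.244461.
Hence n ≥ 6.244461/(2·0.043²) = 1688.605.
The smallest integer n is 1689.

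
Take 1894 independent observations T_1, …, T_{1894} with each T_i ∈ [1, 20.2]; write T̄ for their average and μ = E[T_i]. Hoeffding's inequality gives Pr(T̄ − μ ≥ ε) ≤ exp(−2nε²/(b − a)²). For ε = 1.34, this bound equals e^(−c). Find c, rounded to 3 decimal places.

18.451

c = 2nε²/(b − a)² = 2·1894·1.34² / 19.2² = 18.4509.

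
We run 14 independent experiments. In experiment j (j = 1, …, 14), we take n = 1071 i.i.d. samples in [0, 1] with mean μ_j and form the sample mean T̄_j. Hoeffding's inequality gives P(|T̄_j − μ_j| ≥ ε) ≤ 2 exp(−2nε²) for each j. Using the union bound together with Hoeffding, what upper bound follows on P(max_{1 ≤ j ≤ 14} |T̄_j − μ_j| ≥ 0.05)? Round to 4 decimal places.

0.1323

Per-experiment Hoeffding bound: 2·exp(−2·1071·0.05²) = 2·exp(−5.35500) = 0.0094489.
Union bound over 14 events: 14·0.0094489 = 0.13229.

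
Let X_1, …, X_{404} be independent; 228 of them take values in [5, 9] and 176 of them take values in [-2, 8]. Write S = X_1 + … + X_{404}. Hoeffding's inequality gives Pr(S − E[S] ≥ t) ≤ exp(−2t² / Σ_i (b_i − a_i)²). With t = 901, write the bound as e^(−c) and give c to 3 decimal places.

76.412

Σ(b_i − a_i)² = 228·4² + 176·10² = 21248.
c = 2t² / 21248 = 2·901² / 21248 = 76.4120.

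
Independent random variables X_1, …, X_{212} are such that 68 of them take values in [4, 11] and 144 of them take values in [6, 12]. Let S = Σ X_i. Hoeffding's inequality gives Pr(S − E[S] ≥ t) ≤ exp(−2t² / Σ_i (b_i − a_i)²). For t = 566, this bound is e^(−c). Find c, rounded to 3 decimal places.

75.236

Σ(b_i − a_i)² = 68·7² + 144·6² = 8516.
c = 2t² / 8516 = 2·566² / 8516 = 75.2363.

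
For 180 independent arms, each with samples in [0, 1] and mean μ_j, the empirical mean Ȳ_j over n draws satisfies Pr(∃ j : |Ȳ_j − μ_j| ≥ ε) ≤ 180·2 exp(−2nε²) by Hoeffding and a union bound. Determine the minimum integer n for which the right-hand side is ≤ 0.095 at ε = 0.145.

Need 2·180·exp(−2nε²) ≤ 0.095, i.e. exp(−2nε²) ≤ 0.095/360.
So 2nε² ≥ ln(360/0.095) = 8.239982.
Hence n ≥ 8.239982/(2·0.145²) = 195.957.
The smallest integer n is 196.

196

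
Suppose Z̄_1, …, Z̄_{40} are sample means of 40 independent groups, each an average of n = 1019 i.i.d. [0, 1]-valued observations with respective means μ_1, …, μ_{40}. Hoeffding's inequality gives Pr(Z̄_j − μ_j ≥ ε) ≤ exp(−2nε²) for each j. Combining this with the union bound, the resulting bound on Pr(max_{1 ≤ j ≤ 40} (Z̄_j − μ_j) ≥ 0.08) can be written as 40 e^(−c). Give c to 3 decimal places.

13.043

Union bound over the 40 events: Pr(max_{1 ≤ j ≤ 40} (Z̄_j − μ_j) ≥ 0.08) ≤ 40·exp(−2nε²) = 40 exp(−2·1019·0.08²).
So c = 2·1019·0.08² = 13.0432.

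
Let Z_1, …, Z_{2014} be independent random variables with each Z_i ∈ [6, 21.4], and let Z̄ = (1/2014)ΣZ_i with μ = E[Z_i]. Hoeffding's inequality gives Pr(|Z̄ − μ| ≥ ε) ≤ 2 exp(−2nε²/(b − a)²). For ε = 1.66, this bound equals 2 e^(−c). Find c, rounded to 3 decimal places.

46.802

c = 2nε²/(b − a)² = 2·2014·1.66² / 15.4² = 46.8020.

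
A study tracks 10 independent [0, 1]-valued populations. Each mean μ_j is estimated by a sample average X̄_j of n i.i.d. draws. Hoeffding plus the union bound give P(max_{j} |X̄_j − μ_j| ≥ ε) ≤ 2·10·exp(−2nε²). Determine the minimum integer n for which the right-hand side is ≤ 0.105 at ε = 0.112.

210

Need 2·10·exp(−2nε²) ≤ 0.105, i.e. exp(−2nε²) ≤ 0.105/20.
So 2nε² ≥ ln(20/0.105) = 5.249527.
Hence n ≥ 5.249527/(2·0.112²) = 209.245.
The smallest integer n is 210.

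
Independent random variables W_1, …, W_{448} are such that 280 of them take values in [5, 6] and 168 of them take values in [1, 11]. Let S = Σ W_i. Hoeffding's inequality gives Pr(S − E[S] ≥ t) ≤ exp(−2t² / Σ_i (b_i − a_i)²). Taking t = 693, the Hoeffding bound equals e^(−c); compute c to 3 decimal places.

56.235

Σ(b_i − a_i)² = 280·1² + 168·10² = 17080.
c = 2t² / 17080 = 2·693² / 17080 = 56.2352.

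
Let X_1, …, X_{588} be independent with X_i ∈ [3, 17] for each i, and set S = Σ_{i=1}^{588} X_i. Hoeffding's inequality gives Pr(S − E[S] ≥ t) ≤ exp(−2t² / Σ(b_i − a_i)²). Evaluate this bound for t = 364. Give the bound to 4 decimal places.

Σ(b_i − a_i)² = 588·(14)² = 115248.
Exponent = 2·364²/115248 = 2.2993.
Bound = exp(−2.2993) = 0.10033.

0.1003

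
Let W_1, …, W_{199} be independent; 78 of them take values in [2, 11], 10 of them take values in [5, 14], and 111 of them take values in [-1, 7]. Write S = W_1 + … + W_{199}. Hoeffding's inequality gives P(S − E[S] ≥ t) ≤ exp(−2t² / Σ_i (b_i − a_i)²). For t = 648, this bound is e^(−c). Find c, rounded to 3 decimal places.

Σ(b_i − a_i)² = 78·9² + 10·9² + 111·8² = 14232.
c = 2t² / 14232 = 2·648² / 14232 = 59.0084.

59.008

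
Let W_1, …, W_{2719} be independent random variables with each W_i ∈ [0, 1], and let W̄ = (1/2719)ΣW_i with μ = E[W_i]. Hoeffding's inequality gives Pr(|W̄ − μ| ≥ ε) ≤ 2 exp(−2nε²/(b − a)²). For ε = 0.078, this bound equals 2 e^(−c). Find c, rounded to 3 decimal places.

c = 2nε²/(b − a)² = 2·2719·0.078² / 1² = 33.0848.

33.085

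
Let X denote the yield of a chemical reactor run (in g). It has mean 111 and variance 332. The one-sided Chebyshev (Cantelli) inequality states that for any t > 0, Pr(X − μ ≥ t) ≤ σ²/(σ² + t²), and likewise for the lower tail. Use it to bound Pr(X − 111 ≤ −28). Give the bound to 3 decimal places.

Here σ² = 332 and t = 28, so σ² + t² = 1116.
Cantelli's bound: 332/1116 = 0.2975.

0.297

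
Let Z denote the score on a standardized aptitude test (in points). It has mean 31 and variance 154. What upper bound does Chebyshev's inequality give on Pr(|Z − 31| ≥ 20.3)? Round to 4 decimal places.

Chebyshev: Pr(|Z − μ| ≥ t) ≤ Var(Z)/t².
Bound = 154 / 412.09 = 0.3737.

0.3737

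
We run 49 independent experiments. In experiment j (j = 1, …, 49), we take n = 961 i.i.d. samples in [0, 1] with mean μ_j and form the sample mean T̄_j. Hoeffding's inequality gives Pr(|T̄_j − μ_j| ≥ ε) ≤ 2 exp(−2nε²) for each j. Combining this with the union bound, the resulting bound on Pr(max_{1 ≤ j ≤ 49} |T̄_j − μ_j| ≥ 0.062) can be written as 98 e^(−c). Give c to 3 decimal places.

Union bound over the 49 events: Pr(max_{1 ≤ j ≤ 49} |T̄_j − μ_j| ≥ 0.062) ≤ 49·2·exp(−2nε²) = 98 exp(−2·961·0.062²).
So c = 2·961·0.062² = 7.3882.

7.388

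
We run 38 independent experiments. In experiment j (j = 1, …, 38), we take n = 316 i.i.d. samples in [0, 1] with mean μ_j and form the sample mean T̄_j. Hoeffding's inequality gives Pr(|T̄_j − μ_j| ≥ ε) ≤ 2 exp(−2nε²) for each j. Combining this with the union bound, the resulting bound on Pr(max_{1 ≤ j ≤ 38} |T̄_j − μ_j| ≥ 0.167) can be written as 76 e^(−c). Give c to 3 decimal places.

17.626

Union bound over the 38 events: Pr(max_{1 ≤ j ≤ 38} |T̄_j − μ_j| ≥ 0.167) ≤ 38·2·exp(−2nε²) = 76 exp(−2·316·0.167²).
So c = 2·316·0.167² = 17.6258.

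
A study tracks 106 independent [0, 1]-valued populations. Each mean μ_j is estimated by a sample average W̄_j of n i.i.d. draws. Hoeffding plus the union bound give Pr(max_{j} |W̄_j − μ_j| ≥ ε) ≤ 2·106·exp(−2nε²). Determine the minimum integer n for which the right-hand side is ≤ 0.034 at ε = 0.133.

247

Need 2·106·exp(−2nε²) ≤ 0.034, i.e. exp(−2nε²) ≤ 0.034/212.
So 2nε² ≥ ln(212/0.034) = 8.737981.
Hence n ≥ 8.737981/(2·0.133²) = 246.989.
The smallest integer n is 247.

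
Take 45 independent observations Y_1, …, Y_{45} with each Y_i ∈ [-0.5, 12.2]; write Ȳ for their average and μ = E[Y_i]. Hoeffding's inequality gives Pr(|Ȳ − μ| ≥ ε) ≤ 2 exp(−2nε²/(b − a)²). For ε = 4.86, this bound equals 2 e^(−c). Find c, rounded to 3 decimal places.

c = 2nε²/(b − a)² = 2·45·4.86² / 12.7² = 13.1798.

13.180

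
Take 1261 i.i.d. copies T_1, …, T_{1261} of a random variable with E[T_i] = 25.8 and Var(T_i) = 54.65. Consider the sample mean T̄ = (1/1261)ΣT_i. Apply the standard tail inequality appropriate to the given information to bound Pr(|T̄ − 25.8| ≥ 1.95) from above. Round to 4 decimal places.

0.0114

With mean and variance of each term known, Chebyshev's inequality bounds the deviation of the sum (or sample mean).
Var(T̄) = Var(T_i)/n = 54.65/1261 = 0.043339.
Chebyshev: Pr(|T̄ − 25.8| ≥ 1.95) ≤ Var(T̄)/(1.95)² = 54.65/(1261·1.95²) = 0.0114.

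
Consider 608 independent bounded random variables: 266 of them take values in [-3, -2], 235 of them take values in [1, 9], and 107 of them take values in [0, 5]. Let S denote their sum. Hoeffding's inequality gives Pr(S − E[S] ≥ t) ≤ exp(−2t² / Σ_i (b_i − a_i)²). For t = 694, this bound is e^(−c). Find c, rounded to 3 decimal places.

53.572

Σ(b_i − a_i)² = 266·1² + 235·8² + 107·5² = 17981.
c = 2t² / 17981 = 2·694² / 17981 = 53.5717.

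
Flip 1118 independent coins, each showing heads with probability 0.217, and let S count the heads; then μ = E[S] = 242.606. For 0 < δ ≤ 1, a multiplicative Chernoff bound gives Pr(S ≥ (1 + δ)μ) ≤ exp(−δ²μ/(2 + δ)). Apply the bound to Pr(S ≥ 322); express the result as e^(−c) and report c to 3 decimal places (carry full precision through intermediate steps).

Write 322 = (1 + δ)μ, so δ = 322/242.606 − 1 = 0.3272549…
Then the exponent is δ²μ/(2 + δ) = (322 − μ)² / (μ·(2 + δ)) = 11.164258.

11.164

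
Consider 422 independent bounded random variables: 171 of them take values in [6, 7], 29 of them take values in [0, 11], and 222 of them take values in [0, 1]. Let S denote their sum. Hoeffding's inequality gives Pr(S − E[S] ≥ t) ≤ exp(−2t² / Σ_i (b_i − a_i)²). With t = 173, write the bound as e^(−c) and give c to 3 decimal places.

Σ(b_i − a_i)² = 171·1² + 29·11² + 222·1² = 3902.
c = 2t² / 3902 = 2·173² / 3902 = 15.3403.

15.340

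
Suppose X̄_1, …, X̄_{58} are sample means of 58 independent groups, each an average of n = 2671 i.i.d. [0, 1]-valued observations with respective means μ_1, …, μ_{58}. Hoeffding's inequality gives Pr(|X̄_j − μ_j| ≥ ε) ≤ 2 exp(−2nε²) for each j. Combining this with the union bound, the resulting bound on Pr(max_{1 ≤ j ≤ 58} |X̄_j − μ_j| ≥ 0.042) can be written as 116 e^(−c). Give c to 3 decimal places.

9.423

Union bound over the 58 events: Pr(max_{1 ≤ j ≤ 58} |X̄_j − μ_j| ≥ 0.042) ≤ 58·2·exp(−2nε²) = 116 exp(−2·2671·0.042²).
So c = 2·2671·0.042² = 9.4233.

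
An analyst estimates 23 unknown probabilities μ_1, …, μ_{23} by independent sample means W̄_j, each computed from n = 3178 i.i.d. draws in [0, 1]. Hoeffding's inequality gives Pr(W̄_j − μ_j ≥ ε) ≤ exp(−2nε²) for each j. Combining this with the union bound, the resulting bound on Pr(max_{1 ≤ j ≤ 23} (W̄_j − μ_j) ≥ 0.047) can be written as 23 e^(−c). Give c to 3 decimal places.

Union bound over the 23 events: Pr(max_{1 ≤ j ≤ 23} (W̄_j − μ_j) ≥ 0.047) ≤ 23·exp(−2nε²) = 23 exp(−2·3178·0.047²).
So c = 2·3178·0.047² = 14.0404.

14.040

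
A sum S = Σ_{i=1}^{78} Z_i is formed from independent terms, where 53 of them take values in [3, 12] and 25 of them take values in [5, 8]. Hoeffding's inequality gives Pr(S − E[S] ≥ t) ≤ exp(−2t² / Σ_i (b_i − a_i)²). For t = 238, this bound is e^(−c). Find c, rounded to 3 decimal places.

Σ(b_i − a_i)² = 53·9² + 25·3² = 4518.
c = 2t² / 4518 = 2·238² / 4518 = 25.0748.

25.075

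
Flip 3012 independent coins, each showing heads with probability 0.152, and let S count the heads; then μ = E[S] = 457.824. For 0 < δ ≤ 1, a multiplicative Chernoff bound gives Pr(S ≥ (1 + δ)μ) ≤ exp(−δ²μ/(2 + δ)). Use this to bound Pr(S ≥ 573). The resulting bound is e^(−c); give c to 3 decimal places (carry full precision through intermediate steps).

12.869

Write 573 = (1 + δ)μ, so δ = 573/457.824 − 1 = 0.2515727…
Then the exponent is δ²μ/(2 + δ) = (573 − μ)² / (μ·(2 + δ)) = 12.868842.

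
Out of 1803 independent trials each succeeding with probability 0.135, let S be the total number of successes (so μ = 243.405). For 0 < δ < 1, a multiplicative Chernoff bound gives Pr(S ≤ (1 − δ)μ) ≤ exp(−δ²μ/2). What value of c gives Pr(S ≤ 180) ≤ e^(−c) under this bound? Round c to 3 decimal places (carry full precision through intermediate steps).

8.258

Write 180 = (1 − δ)μ, so δ = 1 − 180/243.405 = 0.2604918…
Then the exponent is δ²μ/2 = (μ − 180)²/(2μ) = 8.258240.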